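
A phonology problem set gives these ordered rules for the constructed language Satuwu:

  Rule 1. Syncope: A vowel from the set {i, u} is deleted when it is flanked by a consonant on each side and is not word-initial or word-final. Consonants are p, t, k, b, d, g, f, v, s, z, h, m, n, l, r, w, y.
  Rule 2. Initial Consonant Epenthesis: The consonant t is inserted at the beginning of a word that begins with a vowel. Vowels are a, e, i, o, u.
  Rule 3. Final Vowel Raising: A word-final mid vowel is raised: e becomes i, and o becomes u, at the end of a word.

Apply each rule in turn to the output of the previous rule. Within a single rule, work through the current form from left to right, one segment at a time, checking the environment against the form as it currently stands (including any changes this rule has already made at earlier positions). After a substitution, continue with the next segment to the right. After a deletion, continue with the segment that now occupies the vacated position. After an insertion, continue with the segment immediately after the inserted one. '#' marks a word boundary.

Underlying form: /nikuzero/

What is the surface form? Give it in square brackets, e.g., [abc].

Rule 1 Syncope: [nikuzero] → [nkzero]
Rule 2 Initial Consonant Epenthesis: no change — [nkzero]
Rule 3 Final Vowel Raising: [nkzero] → [nkzeru]

[nkzeru]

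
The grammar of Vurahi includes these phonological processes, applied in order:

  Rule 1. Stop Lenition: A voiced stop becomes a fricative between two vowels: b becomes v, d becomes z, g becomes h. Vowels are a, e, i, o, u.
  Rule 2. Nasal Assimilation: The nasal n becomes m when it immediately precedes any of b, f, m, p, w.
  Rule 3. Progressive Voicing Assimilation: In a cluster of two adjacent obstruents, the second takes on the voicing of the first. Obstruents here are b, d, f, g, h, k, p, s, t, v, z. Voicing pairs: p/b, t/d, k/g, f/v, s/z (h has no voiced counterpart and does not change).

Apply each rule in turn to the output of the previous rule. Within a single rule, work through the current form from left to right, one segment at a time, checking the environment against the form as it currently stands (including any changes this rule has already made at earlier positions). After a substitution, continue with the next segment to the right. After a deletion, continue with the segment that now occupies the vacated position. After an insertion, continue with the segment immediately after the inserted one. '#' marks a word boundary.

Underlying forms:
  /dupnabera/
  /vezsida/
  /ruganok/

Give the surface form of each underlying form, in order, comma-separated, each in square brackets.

[dupnavera], [vezziza], [ruhanok]

/dupnabera/:
  Rule 1 Stop Lenition: [dupnabera] → [dupnavera]
  Rule 2 Nasal Assimilation: no change — [dupnavera]
  Rule 3 Progressive Voicing Assimilation: no change — [dupnavera]
/vezsida/:
  Rule 1 Stop Lenition: [vezsida] → [vezsiza]
  Rule 2 Nasal Assimilation: no change — [vezsiza]
  Rule 3 Progressive Voicing Assimilation: [vezsiza] → [vezziza]
/ruganok/:
  Rule 1 Stop Lenition: [ruganok] → [ruhanok]
  Rule 2 Nasal Assimilation: no change — [ruhanok]
  Rule 3 Progressive Voicing Assimilation: no change — [ruhanok]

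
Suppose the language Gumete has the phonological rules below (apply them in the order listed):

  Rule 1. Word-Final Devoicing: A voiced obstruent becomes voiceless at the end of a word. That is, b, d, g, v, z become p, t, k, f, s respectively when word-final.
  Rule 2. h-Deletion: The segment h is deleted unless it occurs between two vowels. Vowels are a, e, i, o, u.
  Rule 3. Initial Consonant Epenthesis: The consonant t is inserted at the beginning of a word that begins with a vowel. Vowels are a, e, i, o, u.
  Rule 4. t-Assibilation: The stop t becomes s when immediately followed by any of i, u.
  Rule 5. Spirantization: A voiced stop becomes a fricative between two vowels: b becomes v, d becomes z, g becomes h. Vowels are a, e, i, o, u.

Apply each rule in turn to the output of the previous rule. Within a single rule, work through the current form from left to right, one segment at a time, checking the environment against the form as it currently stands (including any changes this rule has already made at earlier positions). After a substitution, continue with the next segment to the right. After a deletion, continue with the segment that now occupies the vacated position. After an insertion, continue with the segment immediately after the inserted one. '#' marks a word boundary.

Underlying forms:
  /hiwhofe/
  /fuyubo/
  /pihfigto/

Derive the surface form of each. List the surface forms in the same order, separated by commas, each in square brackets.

[siwofe], [fuyuvo], [pifigto]

/hiwhofe/:
  Rule 1 Word-Final Devoicing: no change — [hiwhofe]
  Rule 2 h-Deletion: [hiwhofe] → [iwofe]
  Rule 3 Initial Consonant Epenthesis: [iwofe] → [tiwofe]
  Rule 4 t-Assibilation: [tiwofe] → [siwofe]
  Rule 5 Spirantization: no change — [siwofe]
/fuyubo/:
  Rule 1 Word-Final Devoicing: no change — [fuyubo]
  Rule 2 h-Deletion: no change — [fuyubo]
  Rule 3 Initial Consonant Epenthesis: no change — [fuyubo]
  Rule 4 t-Assibilation: no change — [fuyubo]
  Rule 5 Spirantization: [fuyubo] → [fuyuvo]
/pihfigto/:
  Rule 1 Word-Final Devoicing: no change — [pihfigto]
  Rule 2 h-Deletion: [pihfigto] → [pifigto]
  Rule 3 Initial Consonant Epenthesis: no change — [pifigto]
  Rule 4 t-Assibilation: no change — [pifigto]
  Rule 5 Spirantization: no change — [pifigto]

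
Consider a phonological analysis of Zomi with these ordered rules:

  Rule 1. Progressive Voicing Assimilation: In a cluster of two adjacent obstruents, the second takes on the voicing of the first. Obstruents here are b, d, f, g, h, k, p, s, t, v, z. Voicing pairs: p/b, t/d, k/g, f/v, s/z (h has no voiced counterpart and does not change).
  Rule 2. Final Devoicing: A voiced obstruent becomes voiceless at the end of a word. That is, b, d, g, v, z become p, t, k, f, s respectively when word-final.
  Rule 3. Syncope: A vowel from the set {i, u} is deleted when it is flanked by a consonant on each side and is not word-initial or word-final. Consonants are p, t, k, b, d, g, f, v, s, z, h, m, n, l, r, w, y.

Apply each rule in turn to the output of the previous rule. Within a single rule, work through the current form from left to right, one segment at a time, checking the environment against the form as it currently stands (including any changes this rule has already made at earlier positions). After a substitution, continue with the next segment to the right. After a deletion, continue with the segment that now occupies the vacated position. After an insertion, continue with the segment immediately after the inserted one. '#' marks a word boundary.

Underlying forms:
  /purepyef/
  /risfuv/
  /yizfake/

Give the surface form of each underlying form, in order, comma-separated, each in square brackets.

[prepyef], [rsff], [yzvake]

/purepyef/:
  Rule 1 Progressive Voicing Assimilation: no change — [purepyef]
  Rule 2 Final Devoicing: no change — [purepyef]
  Rule 3 Syncope: [purepyef] → [prepyef]
/risfuv/:
  Rule 1 Progressive Voicing Assimilation: no change — [risfuv]
  Rule 2 Final Devoicing: [risfuv] → [risfuf]
  Rule 3 Syncope: [risfuf] → [rsff]
/yizfake/:
  Rule 1 Progressive Voicing Assimilation: [yizfake] → [yizvake]
  Rule 2 Final Devoicing: no change — [yizvake]
  Rule 3 Syncope: [yizvake] → [yzvake]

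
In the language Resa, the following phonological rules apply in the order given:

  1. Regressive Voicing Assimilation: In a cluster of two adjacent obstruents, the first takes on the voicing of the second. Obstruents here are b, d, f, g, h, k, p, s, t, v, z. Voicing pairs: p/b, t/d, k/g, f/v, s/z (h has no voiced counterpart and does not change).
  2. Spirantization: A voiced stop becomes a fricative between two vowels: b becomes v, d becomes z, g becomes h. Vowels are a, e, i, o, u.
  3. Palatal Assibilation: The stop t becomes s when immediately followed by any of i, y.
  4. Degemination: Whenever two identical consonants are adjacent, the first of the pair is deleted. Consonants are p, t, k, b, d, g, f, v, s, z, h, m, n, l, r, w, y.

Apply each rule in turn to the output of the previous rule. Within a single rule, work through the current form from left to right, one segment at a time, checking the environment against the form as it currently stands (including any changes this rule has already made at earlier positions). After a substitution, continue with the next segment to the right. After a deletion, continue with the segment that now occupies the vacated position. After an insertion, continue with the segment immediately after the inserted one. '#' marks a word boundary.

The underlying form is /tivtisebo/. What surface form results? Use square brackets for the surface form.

[sifsisevo]

1 Regressive Voicing Assimilation: [tivtisebo] → [tiftisebo]
2 Spirantization: [tiftisebo] → [tiftisevo]
3 Palatal Assibilation: [tiftisevo] → [sifsisevo]
4 Degemination: no change — [sifsisevo]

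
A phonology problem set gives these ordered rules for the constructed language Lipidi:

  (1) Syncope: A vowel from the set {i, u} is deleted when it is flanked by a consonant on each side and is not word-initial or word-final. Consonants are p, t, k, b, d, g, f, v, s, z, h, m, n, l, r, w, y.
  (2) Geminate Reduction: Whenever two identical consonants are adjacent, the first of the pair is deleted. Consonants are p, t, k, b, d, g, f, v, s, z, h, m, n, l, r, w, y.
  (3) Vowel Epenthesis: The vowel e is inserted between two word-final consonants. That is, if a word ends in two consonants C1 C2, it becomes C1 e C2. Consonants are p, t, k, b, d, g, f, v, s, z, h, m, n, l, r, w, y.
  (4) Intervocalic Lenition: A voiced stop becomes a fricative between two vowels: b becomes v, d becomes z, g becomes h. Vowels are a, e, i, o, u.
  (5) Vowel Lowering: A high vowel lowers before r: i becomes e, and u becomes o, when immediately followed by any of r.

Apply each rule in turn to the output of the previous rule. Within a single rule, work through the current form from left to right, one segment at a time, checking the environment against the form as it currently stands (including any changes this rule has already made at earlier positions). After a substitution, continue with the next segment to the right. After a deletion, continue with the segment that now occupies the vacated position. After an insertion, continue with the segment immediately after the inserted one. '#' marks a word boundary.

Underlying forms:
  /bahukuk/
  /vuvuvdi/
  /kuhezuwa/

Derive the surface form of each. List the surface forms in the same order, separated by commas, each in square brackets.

[bahek], [vdi], [khezwa]

/bahukuk/:
  (1) Syncope: [bahukuk] → [bahkk]
  (2) Geminate Reduction: [bahkk] → [bahk]
  (3) Vowel Epenthesis: [bahk] → [bahek]
  (4) Intervocalic Lenition: no change — [bahek]
  (5) Vowel Lowering: no change — [bahek]
/vuvuvdi/:
  (1) Syncope: [vuvuvdi] → [vvvdi]
  (2) Geminate Reduction: [vvvdi] → [vdi]
  (3) Vowel Epenthesis: no change — [vdi]
  (4) Intervocalic Lenition: no change — [vdi]
  (5) Vowel Lowering: no change — [vdi]
/kuhezuwa/:
  (1) Syncope: [kuhezuwa] → [khezwa]
  (2) Geminate Reduction: no change — [khezwa]
  (3) Vowel Epenthesis: no change — [khezwa]
  (4) Intervocalic Lenition: no change — [khezwa]
  (5) Vowel Lowering: no change — [khezwa]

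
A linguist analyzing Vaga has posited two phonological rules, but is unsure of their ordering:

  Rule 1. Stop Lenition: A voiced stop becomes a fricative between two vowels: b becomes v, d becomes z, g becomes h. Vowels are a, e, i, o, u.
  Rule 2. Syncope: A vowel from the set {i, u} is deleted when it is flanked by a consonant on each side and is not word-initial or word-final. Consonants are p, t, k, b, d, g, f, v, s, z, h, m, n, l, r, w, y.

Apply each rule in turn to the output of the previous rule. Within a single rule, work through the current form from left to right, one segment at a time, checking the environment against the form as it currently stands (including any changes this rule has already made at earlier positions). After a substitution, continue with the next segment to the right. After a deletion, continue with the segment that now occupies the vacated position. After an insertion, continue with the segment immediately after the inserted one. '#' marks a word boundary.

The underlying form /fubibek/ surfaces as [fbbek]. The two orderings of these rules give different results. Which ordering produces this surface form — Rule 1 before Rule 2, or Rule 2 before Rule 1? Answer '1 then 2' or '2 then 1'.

Order 1 then 2:
  1 Stop Lenition: [fubibek] → [fuvivek]
  2 Syncope: [fuvivek] → [fvvek]
  result: [fvvek]
Order 2 then 1:
  2 Syncope: [fubibek] → [fbbek]
  1 Stop Lenition: no change — [fbbek]
  result: [fbbek]

2 then 1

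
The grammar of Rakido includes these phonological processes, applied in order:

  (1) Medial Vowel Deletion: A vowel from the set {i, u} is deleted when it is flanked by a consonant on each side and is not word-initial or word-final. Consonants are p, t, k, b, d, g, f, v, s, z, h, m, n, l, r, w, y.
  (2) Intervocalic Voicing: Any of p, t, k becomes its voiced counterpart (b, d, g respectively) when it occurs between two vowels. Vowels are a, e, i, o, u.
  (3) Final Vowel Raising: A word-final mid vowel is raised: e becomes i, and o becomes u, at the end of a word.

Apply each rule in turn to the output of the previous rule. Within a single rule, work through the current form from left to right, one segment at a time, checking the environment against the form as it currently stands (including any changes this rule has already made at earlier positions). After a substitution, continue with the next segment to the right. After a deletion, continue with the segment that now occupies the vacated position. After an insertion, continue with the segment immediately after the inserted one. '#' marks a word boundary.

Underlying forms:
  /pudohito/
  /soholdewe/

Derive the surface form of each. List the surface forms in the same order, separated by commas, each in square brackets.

[pdohtu], [soholdewi]

/pudohito/:
  (1) Medial Vowel Deletion: [pudohito] → [pdohto]
  (2) Intervocalic Voicing: no change — [pdohto]
  (3) Final Vowel Raising: [pdohto] → [pdohtu]
/soholdewe/:
  (1) Medial Vowel Deletion: no change — [soholdewe]
  (2) Intervocalic Voicing: no change — [soholdewe]
  (3) Final Vowel Raising: [soholdewe] → [soholdewi]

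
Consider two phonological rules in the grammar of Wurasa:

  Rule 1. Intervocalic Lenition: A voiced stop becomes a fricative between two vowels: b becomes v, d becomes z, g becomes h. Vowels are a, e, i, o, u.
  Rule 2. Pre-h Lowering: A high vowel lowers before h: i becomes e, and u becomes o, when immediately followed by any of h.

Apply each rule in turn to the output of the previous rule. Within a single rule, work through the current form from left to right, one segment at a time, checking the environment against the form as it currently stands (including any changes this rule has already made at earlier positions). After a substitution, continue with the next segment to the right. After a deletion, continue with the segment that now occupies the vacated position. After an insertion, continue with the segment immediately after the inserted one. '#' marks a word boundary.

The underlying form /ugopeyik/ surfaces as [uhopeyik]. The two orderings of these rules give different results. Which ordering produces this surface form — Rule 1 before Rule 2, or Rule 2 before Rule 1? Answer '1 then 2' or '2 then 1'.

Order 1 then 2:
  1 Intervocalic Lenition: [ugopeyik] → [uhopeyik]
  2 Pre-h Lowering: [uhopeyik] → [ohopeyik]
  result: [ohopeyik]
Order 2 then 1:
  2 Pre-h Lowering: no change — [ugopeyik]
  1 Intervocalic Lenition: [ugopeyik] → [uhopeyik]
  result: [uhopeyik]

2 then 1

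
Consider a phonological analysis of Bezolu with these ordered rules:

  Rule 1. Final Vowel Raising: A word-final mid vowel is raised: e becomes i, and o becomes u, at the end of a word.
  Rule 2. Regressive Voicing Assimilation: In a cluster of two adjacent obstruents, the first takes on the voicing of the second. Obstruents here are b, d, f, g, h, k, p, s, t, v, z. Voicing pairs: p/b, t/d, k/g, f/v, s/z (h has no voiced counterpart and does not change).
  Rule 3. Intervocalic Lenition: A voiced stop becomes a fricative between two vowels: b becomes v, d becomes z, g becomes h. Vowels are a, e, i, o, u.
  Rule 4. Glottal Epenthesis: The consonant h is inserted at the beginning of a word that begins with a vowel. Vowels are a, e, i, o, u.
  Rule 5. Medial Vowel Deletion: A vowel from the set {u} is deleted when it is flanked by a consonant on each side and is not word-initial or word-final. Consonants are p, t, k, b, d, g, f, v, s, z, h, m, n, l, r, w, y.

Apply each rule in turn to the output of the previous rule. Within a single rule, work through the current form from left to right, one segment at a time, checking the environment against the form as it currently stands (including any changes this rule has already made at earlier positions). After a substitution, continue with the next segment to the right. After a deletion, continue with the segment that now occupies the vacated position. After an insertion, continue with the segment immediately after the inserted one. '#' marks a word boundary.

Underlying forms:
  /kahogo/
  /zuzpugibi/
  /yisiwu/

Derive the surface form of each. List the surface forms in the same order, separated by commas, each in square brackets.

[kahohu], [zsphivi], [yisiwu]

/kahogo/:
  Rule 1 Final Vowel Raising: [kahogo] → [kahogu]
  Rule 2 Regressive Voicing Assimilation: no change — [kahogu]
  Rule 3 Intervocalic Lenition: [kahogu] → [kahohu]
  Rule 4 Glottal Epenthesis: no change — [kahohu]
  Rule 5 Medial Vowel Deletion: no change — [kahohu]
/zuzpugibi/:
  Rule 1 Final Vowel Raising: no change — [zuzpugibi]
  Rule 2 Regressive Voicing Assimilation: [zuzpugibi] → [zuspugibi]
  Rule 3 Intervocalic Lenition: [zuspugibi] → [zuspuhivi]
  Rule 4 Glottal Epenthesis: no change — [zuspuhivi]
  Rule 5 Medial Vowel Deletion: [zuspuhivi] → [zsphivi]
/yisiwu/:
  Rule 1 Final Vowel Raising: no change — [yisiwu]
  Rule 2 Regressive Voicing Assimilation: no change — [yisiwu]
  Rule 3 Intervocalic Lenition: no change — [yisiwu]
  Rule 4 Glottal Epenthesis: no change — [yisiwu]
  Rule 5 Medial Vowel Deletion: no change — [yisiwu]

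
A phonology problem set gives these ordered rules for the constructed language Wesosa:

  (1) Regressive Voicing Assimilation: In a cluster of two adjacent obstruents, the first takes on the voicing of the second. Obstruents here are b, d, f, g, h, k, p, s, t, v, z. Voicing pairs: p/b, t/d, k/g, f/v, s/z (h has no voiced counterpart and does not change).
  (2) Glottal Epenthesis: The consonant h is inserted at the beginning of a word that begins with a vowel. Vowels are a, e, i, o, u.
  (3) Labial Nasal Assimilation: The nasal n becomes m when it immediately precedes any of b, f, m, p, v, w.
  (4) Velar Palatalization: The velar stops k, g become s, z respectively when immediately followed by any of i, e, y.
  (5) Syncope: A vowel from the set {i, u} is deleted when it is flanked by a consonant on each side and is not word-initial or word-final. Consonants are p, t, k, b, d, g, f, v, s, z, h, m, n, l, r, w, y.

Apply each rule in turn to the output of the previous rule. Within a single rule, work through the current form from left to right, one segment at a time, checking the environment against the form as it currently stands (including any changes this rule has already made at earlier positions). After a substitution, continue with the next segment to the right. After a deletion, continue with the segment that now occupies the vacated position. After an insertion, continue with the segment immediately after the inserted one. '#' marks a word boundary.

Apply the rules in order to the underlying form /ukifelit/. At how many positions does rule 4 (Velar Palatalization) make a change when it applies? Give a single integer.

(1) Regressive Voicing Assimilation: no change — [ukifelit]
(2) Glottal Epenthesis: [ukifelit] → [hukifelit]
(3) Labial Nasal Assimilation: no change — [hukifelit]
(4) Velar Palatalization: [hukifelit] → [husifelit]
(5) Syncope: [husifelit] → [hsfelt]
Rule 4 changed 1 position(s).

1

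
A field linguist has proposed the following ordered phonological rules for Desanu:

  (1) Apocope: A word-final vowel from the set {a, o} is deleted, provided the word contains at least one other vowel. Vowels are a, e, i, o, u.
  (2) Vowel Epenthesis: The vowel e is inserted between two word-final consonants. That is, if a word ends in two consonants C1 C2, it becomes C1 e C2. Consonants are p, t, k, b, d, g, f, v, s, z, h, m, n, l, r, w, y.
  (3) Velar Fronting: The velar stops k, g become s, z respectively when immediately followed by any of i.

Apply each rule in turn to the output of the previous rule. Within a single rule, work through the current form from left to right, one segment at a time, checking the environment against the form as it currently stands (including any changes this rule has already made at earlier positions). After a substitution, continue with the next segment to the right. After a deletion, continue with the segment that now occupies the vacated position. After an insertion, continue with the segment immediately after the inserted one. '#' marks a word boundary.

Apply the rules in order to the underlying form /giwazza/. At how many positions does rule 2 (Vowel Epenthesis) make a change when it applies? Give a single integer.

(1) Apocope: [giwazza] → [giwazz]
(2) Vowel Epenthesis: [giwazz] → [giwazez]
(3) Velar Fronting: [giwazez] → [ziwazez]
Rule 2 changed 1 position(s).

1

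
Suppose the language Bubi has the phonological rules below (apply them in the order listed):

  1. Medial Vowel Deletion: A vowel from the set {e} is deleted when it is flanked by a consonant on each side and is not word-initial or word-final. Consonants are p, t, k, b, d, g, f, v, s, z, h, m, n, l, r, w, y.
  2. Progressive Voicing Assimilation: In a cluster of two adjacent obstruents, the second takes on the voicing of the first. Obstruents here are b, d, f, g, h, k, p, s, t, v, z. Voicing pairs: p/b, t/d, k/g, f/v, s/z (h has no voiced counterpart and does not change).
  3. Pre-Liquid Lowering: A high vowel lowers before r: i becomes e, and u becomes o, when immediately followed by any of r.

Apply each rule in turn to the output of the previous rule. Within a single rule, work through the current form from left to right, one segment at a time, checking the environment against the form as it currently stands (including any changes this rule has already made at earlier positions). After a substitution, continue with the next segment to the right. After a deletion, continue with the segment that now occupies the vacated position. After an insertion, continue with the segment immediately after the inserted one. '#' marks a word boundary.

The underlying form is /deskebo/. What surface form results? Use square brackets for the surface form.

1 Medial Vowel Deletion: [deskebo] → [dskbo]
2 Progressive Voicing Assimilation: [dskbo] → [dzgbo]
3 Pre-Liquid Lowering: no change — [dzgbo]

[dzgbo]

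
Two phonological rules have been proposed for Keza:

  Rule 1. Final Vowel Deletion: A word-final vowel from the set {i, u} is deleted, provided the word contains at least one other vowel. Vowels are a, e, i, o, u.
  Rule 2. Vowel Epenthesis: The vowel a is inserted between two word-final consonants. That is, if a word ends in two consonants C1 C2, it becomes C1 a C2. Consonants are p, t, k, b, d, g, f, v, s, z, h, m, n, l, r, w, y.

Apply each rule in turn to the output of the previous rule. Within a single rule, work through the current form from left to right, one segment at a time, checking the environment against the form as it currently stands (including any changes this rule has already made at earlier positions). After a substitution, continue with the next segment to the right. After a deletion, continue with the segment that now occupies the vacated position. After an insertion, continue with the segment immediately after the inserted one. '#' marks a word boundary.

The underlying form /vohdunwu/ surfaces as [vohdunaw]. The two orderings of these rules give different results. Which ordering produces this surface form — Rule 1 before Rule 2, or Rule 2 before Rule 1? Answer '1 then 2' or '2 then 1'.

1 then 2

Order 1 then 2:
  1 Final Vowel Deletion: [vohdunwu] → [vohdunw]
  2 Vowel Epenthesis: [vohdunw] → [vohdunaw]
  result: [vohdunaw]
Order 2 then 1:
  2 Vowel Epenthesis: no change — [vohdunwu]
  1 Final Vowel Deletion: [vohdunwu] → [vohdunw]
  result: [vohdunw]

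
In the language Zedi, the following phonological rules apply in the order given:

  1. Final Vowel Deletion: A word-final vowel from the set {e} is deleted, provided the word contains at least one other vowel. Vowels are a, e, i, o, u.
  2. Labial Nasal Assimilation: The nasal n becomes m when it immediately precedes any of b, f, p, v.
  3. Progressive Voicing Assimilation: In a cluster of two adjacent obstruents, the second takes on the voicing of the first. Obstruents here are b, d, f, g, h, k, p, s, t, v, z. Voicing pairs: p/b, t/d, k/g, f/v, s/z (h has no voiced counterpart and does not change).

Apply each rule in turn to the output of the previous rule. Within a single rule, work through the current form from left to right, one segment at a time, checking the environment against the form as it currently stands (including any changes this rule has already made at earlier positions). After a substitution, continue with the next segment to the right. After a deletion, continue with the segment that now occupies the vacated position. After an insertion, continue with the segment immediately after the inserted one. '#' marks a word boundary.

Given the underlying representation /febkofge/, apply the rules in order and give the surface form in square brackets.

1 Final Vowel Deletion: [febkofge] → [febkofg]
2 Labial Nasal Assimilation: no change — [febkofg]
3 Progressive Voicing Assimilation: [febkofg] → [febgofk]

[febgofk]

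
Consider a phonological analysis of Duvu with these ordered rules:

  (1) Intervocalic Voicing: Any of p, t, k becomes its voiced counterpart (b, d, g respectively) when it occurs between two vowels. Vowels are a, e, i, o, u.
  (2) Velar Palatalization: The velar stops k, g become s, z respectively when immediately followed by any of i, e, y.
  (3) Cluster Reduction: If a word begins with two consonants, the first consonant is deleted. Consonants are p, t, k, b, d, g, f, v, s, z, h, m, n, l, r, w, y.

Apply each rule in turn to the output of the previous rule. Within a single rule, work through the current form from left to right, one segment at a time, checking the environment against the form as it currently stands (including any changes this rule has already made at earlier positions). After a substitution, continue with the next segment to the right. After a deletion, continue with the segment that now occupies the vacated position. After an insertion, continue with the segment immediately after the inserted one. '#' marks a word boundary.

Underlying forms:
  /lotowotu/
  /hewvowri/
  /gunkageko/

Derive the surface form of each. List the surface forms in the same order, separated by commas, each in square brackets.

/lotowotu/:
  (1) Intervocalic Voicing: [lotowotu] → [lodowodu]
  (2) Velar Palatalization: no change — [lodowodu]
  (3) Cluster Reduction: no change — [lodowodu]
/hewvowri/:
  (1) Intervocalic Voicing: no change — [hewvowri]
  (2) Velar Palatalization: no change — [hewvowri]
  (3) Cluster Reduction: no change — [hewvowri]
/gunkageko/:
  (1) Intervocalic Voicing: [gunkageko] → [gunkagego]
  (2) Velar Palatalization: [gunkagego] → [gunkazego]
  (3) Cluster Reduction: no change — [gunkazego]

[lodowodu], [hewvowri], [gunkazego]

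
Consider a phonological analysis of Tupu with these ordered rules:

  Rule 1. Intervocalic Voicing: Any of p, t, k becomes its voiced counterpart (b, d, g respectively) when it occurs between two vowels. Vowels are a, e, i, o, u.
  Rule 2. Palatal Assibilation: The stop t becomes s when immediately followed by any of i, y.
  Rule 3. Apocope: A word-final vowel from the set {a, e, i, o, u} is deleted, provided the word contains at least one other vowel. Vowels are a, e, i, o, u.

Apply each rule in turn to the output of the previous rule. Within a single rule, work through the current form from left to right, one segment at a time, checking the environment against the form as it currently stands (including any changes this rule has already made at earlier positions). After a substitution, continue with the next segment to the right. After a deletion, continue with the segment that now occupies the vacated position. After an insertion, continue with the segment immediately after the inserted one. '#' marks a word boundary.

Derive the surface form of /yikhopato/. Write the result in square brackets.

[yikhobad]

Rule 1 Intervocalic Voicing: [yikhopato] → [yikhobado]
Rule 2 Palatal Assibilation: no change — [yikhobado]
Rule 3 Apocope: [yikhobado] → [yikhobad]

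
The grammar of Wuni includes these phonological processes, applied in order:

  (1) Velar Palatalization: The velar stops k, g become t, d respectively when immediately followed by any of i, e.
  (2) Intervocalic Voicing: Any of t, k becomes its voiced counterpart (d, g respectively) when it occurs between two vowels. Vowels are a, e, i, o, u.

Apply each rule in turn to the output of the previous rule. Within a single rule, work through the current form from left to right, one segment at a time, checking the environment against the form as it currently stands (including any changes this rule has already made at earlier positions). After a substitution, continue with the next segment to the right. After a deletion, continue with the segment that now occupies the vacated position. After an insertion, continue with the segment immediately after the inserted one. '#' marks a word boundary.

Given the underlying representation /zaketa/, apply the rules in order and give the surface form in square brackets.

(1) Velar Palatalization: [zaketa] → [zateta]
(2) Intervocalic Voicing: [zateta] → [zadeda]

[zadeda]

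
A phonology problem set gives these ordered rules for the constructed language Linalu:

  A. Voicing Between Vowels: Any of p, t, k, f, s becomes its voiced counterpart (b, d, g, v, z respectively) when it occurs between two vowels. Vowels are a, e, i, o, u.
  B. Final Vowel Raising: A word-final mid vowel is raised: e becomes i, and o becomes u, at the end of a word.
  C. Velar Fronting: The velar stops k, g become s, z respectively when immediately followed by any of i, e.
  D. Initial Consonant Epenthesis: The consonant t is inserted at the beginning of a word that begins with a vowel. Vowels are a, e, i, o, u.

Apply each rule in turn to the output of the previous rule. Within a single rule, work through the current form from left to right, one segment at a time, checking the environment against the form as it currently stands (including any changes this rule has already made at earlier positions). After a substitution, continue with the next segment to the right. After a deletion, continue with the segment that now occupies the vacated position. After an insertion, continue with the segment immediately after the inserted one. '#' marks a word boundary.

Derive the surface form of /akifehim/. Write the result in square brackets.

[tazivehim]

A Voicing Between Vowels: [akifehim] → [agivehim]
B Final Vowel Raising: no change — [agivehim]
C Velar Fronting: [agivehim] → [azivehim]
D Initial Consonant Epenthesis: [azivehim] → [tazivehim]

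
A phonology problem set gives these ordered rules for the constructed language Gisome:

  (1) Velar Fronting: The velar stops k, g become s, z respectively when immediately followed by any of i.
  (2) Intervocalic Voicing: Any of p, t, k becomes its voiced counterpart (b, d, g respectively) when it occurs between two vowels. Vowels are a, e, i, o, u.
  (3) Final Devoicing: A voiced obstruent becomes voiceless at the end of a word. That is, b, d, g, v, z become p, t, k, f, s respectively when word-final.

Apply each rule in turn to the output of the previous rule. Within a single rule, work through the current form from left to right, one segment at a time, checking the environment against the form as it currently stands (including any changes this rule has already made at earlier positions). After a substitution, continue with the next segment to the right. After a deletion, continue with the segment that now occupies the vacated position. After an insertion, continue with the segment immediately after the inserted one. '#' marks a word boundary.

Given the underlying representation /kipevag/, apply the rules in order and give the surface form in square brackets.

(1) Velar Fronting: [kipevag] → [sipevag]
(2) Intervocalic Voicing: [sipevag] → [sibevag]
(3) Final Devoicing: [sibevag] → [sibevak]

[sibevak]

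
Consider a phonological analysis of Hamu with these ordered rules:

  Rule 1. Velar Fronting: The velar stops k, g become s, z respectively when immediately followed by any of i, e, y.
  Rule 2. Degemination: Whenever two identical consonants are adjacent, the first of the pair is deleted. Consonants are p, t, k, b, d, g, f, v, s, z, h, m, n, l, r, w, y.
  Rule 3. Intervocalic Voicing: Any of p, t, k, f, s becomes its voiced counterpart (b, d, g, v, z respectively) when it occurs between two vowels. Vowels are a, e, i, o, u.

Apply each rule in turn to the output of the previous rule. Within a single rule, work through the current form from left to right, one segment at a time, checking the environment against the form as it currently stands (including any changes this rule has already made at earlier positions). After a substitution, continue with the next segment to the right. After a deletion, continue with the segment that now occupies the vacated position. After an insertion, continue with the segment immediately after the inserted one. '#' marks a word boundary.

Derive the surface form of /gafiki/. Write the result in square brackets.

[gavizi]

Rule 1 Velar Fronting: [gafiki] → [gafisi]
Rule 2 Degemination: no change — [gafisi]
Rule 3 Intervocalic Voicing: [gafisi] → [gavizi]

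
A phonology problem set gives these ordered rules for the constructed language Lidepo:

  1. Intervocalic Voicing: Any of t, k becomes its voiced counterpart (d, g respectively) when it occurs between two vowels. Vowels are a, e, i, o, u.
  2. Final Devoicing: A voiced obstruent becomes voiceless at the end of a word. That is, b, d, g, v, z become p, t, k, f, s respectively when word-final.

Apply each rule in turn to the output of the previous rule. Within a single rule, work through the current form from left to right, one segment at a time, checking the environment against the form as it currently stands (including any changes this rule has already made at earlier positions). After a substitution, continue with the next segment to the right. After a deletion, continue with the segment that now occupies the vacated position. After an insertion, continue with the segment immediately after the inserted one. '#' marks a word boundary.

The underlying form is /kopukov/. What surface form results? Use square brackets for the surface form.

[kopugof]

1 Intervocalic Voicing: [kopukov] → [kopugov]
2 Final Devoicing: [kopugov] → [kopugof]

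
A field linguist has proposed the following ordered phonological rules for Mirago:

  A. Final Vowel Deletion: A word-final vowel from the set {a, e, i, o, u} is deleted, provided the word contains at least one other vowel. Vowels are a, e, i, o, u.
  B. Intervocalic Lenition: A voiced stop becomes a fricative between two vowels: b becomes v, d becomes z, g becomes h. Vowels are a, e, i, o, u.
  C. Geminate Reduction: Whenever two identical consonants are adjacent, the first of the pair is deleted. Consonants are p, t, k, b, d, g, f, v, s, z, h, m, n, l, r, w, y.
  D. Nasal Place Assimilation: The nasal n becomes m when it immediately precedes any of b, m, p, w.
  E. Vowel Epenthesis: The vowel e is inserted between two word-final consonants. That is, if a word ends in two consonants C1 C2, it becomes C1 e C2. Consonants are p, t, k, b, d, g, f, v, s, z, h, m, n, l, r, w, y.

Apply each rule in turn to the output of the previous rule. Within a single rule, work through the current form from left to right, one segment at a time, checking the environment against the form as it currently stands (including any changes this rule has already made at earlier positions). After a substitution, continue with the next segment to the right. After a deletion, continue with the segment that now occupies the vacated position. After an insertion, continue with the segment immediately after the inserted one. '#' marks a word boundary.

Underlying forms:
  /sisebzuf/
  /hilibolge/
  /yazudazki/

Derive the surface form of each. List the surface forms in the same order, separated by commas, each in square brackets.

[sisebzuf], [hilivoleg], [yazuzazek]

/sisebzuf/:
  A Final Vowel Deletion: no change — [sisebzuf]
  B Intervocalic Lenition: no change — [sisebzuf]
  C Geminate Reduction: no change — [sisebzuf]
  D Nasal Place Assimilation: no change — [sisebzuf]
  E Vowel Epenthesis: no change — [sisebzuf]
/hilibolge/:
  A Final Vowel Deletion: [hilibolge] → [hilibolg]
  B Intervocalic Lenition: [hilibolg] → [hilivolg]
  C Geminate Reduction: no change — [hilivolg]
  D Nasal Place Assimilation: no change — [hilivolg]
  E Vowel Epenthesis: [hilivolg] → [hilivoleg]
/yazudazki/:
  A Final Vowel Deletion: [yazudazki] → [yazudazk]
  B Intervocalic Lenition: [yazudazk] → [yazuzazk]
  C Geminate Reduction: no change — [yazuzazk]
  D Nasal Place Assimilation: no change — [yazuzazk]
  E Vowel Epenthesis: [yazuzazk] → [yazuzazek]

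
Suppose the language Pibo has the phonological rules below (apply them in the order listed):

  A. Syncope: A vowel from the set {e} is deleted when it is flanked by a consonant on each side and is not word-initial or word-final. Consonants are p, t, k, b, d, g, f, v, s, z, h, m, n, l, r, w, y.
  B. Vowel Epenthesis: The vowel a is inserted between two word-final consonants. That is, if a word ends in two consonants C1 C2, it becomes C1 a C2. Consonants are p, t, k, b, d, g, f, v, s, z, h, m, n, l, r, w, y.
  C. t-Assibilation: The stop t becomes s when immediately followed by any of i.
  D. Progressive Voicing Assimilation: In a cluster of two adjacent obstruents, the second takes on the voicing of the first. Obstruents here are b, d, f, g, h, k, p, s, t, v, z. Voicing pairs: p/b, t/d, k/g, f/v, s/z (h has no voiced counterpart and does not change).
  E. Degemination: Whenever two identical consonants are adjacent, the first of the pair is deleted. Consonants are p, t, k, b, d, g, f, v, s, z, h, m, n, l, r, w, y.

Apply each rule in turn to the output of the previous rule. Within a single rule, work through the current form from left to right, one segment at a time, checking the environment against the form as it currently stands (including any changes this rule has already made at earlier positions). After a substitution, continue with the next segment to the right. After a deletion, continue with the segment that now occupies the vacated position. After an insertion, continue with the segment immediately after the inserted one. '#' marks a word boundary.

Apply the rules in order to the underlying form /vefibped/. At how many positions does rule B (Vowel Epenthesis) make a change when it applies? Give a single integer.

1

A Syncope: [vefibped] → [vfibpd]
B Vowel Epenthesis: [vfibpd] → [vfibpad]
C t-Assibilation: no change — [vfibpad]
D Progressive Voicing Assimilation: [vfibpad] → [vvibbad]
E Degemination: [vvibbad] → [vibad]
Rule B changed 1 position(s).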